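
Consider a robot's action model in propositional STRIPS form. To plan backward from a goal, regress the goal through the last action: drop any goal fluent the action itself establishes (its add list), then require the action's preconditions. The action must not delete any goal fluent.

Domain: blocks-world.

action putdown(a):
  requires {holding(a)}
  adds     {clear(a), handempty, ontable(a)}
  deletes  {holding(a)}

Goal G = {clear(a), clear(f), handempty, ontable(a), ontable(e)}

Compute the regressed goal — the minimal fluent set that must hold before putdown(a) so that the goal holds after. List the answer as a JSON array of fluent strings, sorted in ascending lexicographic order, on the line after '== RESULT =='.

Compute (G \ add) ∪ pre:
  G ∩ del = {}  (empty — regression defined)
  G \ add = {clear(a), clear(f), handempty, ontable(a), ontable(e)} \ {clear(a), handempty, ontable(a)} = {clear(f), ontable(e)}
  ∪ pre   = {clear(f), ontable(e)} ∪ {holding(a)}
          = {clear(f), holding(a), ontable(e)}

== RESULT ==
["clear(f)", "holding(a)", "ontable(e)"]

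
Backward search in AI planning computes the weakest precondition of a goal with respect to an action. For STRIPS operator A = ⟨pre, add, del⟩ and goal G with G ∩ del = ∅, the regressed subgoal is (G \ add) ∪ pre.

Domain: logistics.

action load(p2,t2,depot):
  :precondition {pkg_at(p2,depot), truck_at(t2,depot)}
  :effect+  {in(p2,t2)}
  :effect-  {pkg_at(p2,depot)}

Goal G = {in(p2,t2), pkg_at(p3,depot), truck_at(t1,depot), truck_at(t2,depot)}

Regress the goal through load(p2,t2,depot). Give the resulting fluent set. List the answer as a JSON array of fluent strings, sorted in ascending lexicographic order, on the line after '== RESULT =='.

Compute (G \ add) ∪ pre:
  G ∩ del = {}  (empty — regression defined)
  G \ add = {in(p2,t2), pkg_at(p3,depot), truck_at(t1,depot), truck_at(t2,depot)} \ {in(p2,t2)} = {pkg_at(p3,depot), truck_at(t1,depot), truck_at(t2,depot)}
  ∪ pre   = {pkg_at(p3,depot), truck_at(t1,depot), truck_at(t2,depot)} ∪ {pkg_at(p2,depot), truck_at(t2,depot)}
          = {pkg_at(p2,depot), pkg_at(p3,depot), truck_at(t1,depot), truck_at(t2,depot)}

== RESULT ==
["pkg_at(p2,depot)", "pkg_at(p3,depot)", "truck_at(t1,depot)", "truck_at(t2,depot)"]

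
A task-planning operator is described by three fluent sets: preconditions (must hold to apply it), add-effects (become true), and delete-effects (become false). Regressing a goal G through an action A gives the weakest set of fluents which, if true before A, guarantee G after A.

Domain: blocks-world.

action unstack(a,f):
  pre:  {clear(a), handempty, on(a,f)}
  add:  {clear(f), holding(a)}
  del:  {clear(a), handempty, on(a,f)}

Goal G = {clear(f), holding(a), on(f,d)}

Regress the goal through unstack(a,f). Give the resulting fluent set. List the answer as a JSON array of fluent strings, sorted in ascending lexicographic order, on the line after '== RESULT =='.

Compute (G \ add) ∪ pre:
  G ∩ del = {}  (empty — regression defined)
  G \ add = {clear(f), holding(a), on(f,d)} \ {clear(f), holding(a)} = {on(f,d)}
  ∪ pre   = {on(f,d)} ∪ {clear(a), handempty, on(a,f)}
          = {clear(a), handempty, on(a,f), on(f,d)}

== RESULT ==
["clear(a)", "handempty", "on(a,f)", "on(f,d)"]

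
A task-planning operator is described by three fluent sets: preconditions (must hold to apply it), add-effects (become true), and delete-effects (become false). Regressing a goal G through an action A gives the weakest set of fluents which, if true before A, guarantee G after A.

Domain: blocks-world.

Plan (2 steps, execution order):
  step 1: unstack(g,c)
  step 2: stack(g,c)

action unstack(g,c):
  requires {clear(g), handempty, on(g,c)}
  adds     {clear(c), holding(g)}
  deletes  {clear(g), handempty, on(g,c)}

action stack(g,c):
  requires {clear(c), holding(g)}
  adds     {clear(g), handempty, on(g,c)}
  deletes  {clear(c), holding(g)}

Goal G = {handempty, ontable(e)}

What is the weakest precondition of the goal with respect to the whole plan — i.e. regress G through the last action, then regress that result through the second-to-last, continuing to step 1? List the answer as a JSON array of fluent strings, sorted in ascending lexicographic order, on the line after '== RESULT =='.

Work backward from the goal:
  through step 2 (stack(g,c)): drop {handempty}, keep {ontable(e)}, require {clear(c), holding(g)}
    → {clear(c), holding(g), ontable(e)}
  through step 1 (unstack(g,c)): drop {clear(c), holding(g)}, keep {ontable(e)}, require {clear(g), handempty, on(g,c)}
    → {clear(g), handempty, on(g,c), ontable(e)}

== RESULT ==
["clear(g)", "handempty", "on(g,c)", "ontable(e)"]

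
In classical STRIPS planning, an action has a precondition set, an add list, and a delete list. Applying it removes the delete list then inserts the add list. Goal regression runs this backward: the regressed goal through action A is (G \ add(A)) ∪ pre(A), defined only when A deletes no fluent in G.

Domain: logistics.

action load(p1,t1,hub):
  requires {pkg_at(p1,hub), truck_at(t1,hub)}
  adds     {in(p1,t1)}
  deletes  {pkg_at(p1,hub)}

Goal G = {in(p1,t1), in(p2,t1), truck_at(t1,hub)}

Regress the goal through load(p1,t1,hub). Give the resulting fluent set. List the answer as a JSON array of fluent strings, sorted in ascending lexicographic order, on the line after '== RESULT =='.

Regress:
  G ∩ del = {}  (empty — regression defined)
  G \ add = {in(p1,t1), in(p2,t1), truck_at(t1,hub)} \ {in(p1,t1)} = {in(p2,t1), truck_at(t1,hub)}
  ∪ pre   = {in(p2,t1), truck_at(t1,hub)} ∪ {pkg_at(p1,hub), truck_at(t1,hub)}
          = {in(p2,t1), pkg_at(p1,hub), truck_at(t1,hub)}

== RESULT ==
["in(p2,t1)", "pkg_at(p1,hub)", "truck_at(t1,hub)"]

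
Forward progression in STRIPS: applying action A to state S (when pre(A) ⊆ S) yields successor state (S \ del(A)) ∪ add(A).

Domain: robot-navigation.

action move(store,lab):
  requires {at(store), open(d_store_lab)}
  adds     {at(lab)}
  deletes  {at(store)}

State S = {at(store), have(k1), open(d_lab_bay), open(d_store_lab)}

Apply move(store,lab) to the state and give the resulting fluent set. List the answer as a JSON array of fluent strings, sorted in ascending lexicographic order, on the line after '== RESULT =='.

Compute (S \ del) ∪ add:
  pre ⊆ S: {at(store), open(d_store_lab)} ⊆ S  — applicable
  S \ del = {have(k1), open(d_lab_bay), open(d_store_lab)}
  ∪ add   = {at(lab), have(k1), open(d_lab_bay), open(d_store_lab)}

== RESULT ==
["at(lab)", "have(k1)", "open(d_lab_bay)", "open(d_store_lab)"]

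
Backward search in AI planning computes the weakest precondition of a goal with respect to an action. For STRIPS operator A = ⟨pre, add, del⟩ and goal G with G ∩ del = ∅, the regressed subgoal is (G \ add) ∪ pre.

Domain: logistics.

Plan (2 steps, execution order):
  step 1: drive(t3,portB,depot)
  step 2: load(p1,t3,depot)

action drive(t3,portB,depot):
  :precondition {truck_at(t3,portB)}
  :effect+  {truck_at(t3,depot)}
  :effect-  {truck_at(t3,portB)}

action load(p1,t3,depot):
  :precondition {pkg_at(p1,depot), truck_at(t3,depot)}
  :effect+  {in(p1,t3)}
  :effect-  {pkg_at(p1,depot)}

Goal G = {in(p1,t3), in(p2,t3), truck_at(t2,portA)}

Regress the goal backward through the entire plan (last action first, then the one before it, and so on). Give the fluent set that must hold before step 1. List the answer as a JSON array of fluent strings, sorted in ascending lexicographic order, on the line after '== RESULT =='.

Regress step by step:
  through step 2 (load(p1,t3,depot)): drop {in(p1,t3)}, keep {in(p2,t3), truck_at(t2,portA)}, require {pkg_at(p1,depot), truck_at(t3,depot)}
    → {in(p2,t3), pkg_at(p1,depot), truck_at(t2,portA), truck_at(t3,depot)}
  through step 1 (drive(t3,portB,depot)): drop {truck_at(t3,depot)}, keep {in(p2,t3), pkg_at(p1,depot), truck_at(t2,portA)}, require {truck_at(t3,portB)}
    → {in(p2,t3), pkg_at(p1,depot), truck_at(t2,portA), truck_at(t3,portB)}

== RESULT ==
["in(p2,t3)", "pkg_at(p1,depot)", "truck_at(t2,portA)", "truck_at(t3,portB)"]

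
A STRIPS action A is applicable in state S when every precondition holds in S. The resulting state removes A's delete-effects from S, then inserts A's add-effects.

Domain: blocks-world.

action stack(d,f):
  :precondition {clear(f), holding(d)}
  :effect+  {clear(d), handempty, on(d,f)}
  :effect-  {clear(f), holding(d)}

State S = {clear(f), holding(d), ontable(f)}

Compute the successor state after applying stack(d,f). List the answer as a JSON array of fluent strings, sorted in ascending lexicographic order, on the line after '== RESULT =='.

Progress:
  pre ⊆ S: {clear(f), holding(d)} ⊆ S  — applicable
  S \ del = {ontable(f)}
  ∪ add   = {clear(d), handempty, on(d,f), ontable(f)}

== RESULT ==
["clear(d)", "handempty", "on(d,f)", "ontable(f)"]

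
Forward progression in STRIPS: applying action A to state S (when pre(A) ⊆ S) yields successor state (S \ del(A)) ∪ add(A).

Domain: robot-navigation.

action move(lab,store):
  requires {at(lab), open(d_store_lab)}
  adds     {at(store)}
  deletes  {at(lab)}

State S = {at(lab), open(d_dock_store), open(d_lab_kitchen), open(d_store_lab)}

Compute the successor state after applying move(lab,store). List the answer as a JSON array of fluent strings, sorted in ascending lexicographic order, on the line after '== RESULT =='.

Progress:
  pre ⊆ S: {at(lab), open(d_store_lab)} ⊆ S  — applicable
  S \ del = {open(d_dock_store), open(d_lab_kitchen), open(d_store_lab)}
  ∪ add   = {at(store), open(d_dock_store), open(d_lab_kitchen), open(d_store_lab)}

== RESULT ==
["at(store)", "open(d_dock_store)", "open(d_lab_kitchen)", "open(d_store_lab)"]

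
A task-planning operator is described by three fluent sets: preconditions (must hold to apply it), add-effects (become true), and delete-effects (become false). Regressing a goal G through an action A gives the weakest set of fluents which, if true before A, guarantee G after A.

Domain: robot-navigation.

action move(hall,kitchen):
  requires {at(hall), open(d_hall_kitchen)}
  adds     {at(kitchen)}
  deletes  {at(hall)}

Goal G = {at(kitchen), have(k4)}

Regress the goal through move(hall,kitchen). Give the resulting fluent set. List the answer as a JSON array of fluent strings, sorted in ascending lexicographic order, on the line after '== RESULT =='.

Compute (G \ add) ∪ pre:
  G ∩ del = {}  (empty — regression defined)
  G \ add = {at(kitchen), have(k4)} \ {at(kitchen)} = {have(k4)}
  ∪ pre   = {have(k4)} ∪ {at(hall), open(d_hall_kitchen)}
          = {at(hall), have(k4), open(d_hall_kitchen)}

== RESULT ==
["at(hall)", "have(k4)", "open(d_hall_kitchen)"]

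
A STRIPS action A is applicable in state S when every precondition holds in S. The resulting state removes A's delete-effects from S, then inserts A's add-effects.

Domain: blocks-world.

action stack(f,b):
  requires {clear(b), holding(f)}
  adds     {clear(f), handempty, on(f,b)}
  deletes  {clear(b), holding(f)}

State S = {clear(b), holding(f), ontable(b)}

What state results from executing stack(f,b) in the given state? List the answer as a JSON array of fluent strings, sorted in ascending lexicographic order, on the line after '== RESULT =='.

Compute (S \ del) ∪ add:
  pre ⊆ S: {clear(b), holding(f)} ⊆ S  — applicable
  S \ del = {ontable(b)}
  ∪ add   = {clear(f), handempty, on(f,b), ontable(b)}

== RESULT ==
["clear(f)", "handempty", "on(f,b)", "ontable(b)"]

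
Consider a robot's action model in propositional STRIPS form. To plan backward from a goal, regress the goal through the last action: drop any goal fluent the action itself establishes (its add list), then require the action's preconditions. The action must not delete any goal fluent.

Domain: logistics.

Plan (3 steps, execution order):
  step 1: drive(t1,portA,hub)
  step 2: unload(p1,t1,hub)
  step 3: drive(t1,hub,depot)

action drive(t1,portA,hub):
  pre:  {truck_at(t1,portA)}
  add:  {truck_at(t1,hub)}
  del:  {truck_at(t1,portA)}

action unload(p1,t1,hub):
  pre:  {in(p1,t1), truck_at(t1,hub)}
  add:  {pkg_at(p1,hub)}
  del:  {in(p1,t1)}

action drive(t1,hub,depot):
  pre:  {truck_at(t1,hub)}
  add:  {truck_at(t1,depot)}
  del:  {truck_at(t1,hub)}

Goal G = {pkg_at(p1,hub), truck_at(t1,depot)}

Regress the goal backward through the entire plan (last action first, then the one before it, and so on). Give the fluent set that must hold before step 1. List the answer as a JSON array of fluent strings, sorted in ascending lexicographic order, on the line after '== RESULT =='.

Regress step by step:
  through step 3 (drive(t1,hub,depot)): drop {truck_at(t1,depot)}, keep {pkg_at(p1,hub)}, require {truck_at(t1,hub)}
    → {pkg_at(p1,hub), truck_at(t1,hub)}
  through step 2 (unload(p1,t1,hub)): drop {pkg_at(p1,hub)}, keep {truck_at(t1,hub)}, require {in(p1,t1), truck_at(t1,hub)}
    → {in(p1,t1), truck_at(t1,hub)}
  through step 1 (drive(t1,portA,hub)): drop {truck_at(t1,hub)}, keep {in(p1,t1)}, require {truck_at(t1,portA)}
    → {in(p1,t1), truck_at(t1,portA)}

== RESULT ==
["in(p1,t1)", "truck_at(t1,portA)"]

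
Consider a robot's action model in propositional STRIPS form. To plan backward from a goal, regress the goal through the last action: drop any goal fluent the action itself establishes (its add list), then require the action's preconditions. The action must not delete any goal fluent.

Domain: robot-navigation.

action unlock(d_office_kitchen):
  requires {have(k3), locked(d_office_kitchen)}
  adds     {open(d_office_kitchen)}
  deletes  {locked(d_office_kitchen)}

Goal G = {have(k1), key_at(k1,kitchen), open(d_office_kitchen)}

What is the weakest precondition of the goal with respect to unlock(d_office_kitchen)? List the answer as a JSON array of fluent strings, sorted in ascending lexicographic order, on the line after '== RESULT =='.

Regress:
  G ∩ del = {}  (empty — regression defined)
  G \ add = {have(k1), key_at(k1,kitchen), open(d_office_kitchen)} \ {open(d_office_kitchen)} = {have(k1), key_at(k1,kitchen)}
  ∪ pre   = {have(k1), key_at(k1,kitchen)} ∪ {have(k3), locked(d_office_kitchen)}
          = {have(k1), have(k3), key_at(k1,kitchen), locked(d_office_kitchen)}

== RESULT ==
["have(k1)", "have(k3)", "key_at(k1,kitchen)", "locked(d_office_kitchen)"]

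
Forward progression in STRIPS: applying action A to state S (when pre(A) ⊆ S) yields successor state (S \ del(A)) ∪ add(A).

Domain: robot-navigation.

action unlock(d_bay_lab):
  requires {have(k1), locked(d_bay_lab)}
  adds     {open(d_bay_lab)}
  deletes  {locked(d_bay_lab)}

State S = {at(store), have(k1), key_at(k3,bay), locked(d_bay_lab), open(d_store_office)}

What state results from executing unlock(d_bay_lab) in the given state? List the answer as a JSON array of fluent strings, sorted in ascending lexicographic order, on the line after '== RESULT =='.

Progress:
  pre ⊆ S: {have(k1), locked(d_bay_lab)} ⊆ S  — applicable
  S \ del = {at(store), have(k1), key_at(k3,bay), open(d_store_office)}
  ∪ add   = {at(store), have(k1), key_at(k3,bay), open(d_bay_lab), open(d_store_office)}

== RESULT ==
["at(store)", "have(k1)", "key_at(k3,bay)", "open(d_bay_lab)", "open(d_store_office)"]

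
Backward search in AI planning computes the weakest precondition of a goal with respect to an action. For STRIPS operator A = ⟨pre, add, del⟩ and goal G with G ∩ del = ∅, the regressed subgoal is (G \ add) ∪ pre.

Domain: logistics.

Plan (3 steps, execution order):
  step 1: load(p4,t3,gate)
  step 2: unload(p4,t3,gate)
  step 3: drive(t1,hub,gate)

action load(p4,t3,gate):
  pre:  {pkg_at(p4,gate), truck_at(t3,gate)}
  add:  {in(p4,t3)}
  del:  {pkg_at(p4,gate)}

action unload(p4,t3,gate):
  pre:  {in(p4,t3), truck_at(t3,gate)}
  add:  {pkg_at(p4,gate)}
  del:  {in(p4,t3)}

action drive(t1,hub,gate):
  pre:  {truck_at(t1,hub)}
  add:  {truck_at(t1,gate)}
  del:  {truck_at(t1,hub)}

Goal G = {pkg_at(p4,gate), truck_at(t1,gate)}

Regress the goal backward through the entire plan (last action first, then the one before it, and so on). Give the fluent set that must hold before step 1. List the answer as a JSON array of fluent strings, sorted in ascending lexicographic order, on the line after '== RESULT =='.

Regress step by step:
  through step 3 (drive(t1,hub,gate)): drop {truck_at(t1,gate)}, keep {pkg_at(p4,gate)}, require {truck_at(t1,hub)}
    → {pkg_at(p4,gate), truck_at(t1,hub)}
  through step 2 (unload(p4,t3,gate)): drop {pkg_at(p4,gate)}, keep {truck_at(t1,hub)}, require {in(p4,t3), truck_at(t3,gate)}
    → {in(p4,t3), truck_at(t1,hub), truck_at(t3,gate)}
  through step 1 (load(p4,t3,gate)): drop {in(p4,t3)}, keep {truck_at(t1,hub), truck_at(t3,gate)}, require {pkg_at(p4,gate), truck_at(t3,gate)}
    → {pkg_at(p4,gate), truck_at(t1,hub), truck_at(t3,gate)}

== RESULT ==
["pkg_at(p4,gate)", "truck_at(t1,hub)", "truck_at(t3,gate)"]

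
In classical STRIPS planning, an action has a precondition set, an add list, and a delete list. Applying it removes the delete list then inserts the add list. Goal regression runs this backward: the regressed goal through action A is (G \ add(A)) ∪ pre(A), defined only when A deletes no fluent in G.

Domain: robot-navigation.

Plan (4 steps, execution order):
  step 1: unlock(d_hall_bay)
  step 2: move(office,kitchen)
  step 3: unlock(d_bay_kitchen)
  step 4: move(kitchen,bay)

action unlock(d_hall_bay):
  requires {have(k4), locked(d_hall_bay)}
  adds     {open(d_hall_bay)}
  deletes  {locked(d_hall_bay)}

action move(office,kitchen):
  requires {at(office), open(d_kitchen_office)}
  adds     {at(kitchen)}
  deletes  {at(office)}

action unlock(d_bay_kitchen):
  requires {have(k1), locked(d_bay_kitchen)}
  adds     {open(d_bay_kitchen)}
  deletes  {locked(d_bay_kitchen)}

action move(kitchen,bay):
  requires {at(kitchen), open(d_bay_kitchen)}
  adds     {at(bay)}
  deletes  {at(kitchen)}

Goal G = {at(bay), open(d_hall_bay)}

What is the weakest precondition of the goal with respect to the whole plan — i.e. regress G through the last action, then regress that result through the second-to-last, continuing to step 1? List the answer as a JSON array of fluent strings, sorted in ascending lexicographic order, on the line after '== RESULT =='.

Work backward from the goal:
  through step 4 (move(kitchen,bay)): drop {at(bay)}, keep {open(d_hall_bay)}, require {at(kitchen), open(d_bay_kitchen)}
    → {at(kitchen), open(d_bay_kitchen), open(d_hall_bay)}
  through step 3 (unlock(d_bay_kitchen)): drop {open(d_bay_kitchen)}, keep {at(kitchen), open(d_hall_bay)}, require {have(k1), locked(d_bay_kitchen)}
    → {at(kitchen), have(k1), locked(d_bay_kitchen), open(d_hall_bay)}
  through step 2 (move(office,kitchen)): drop {at(kitchen)}, keep {have(k1), locked(d_bay_kitchen), open(d_hall_bay)}, require {at(office), open(d_kitchen_office)}
    → {at(office), have(k1), locked(d_bay_kitchen), open(d_hall_bay), open(d_kitchen_office)}
  through step 1 (unlock(d_hall_bay)): drop {open(d_hall_bay)}, keep {at(office), have(k1), locked(d_bay_kitchen), open(d_kitchen_office)}, require {have(k4), locked(d_hall_bay)}
    → {at(office), have(k1), have(k4), locked(d_bay_kitchen), locked(d_hall_bay), open(d_kitchen_office)}

== RESULT ==
["at(office)", "have(k1)", "have(k4)", "locked(d_bay_kitchen)", "locked(d_hall_bay)", "open(d_kitchen_office)"]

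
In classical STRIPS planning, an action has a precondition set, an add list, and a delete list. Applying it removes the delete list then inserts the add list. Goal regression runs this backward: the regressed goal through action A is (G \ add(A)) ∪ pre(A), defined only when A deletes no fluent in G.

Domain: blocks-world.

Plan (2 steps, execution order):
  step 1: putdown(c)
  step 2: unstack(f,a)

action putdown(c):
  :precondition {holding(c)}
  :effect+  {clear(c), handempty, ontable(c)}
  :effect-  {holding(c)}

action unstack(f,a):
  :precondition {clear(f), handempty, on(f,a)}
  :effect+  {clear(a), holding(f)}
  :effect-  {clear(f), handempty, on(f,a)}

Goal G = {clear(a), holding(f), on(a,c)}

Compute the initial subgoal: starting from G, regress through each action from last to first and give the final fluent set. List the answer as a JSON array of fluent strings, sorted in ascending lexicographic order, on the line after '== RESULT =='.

Regress step by step:
  through step 2 (unstack(f,a)): drop {clear(a), holding(f)}, keep {on(a,c)}, require {clear(f), handempty, on(f,a)}
    → {clear(f), handempty, on(a,c), on(f,a)}
  through step 1 (putdown(c)): drop {handempty}, keep {clear(f), on(a,c), on(f,a)}, require {holding(c)}
    → {clear(f), holding(c), on(a,c), on(f,a)}

== RESULT ==
["clear(f)", "holding(c)", "on(a,c)", "on(f,a)"]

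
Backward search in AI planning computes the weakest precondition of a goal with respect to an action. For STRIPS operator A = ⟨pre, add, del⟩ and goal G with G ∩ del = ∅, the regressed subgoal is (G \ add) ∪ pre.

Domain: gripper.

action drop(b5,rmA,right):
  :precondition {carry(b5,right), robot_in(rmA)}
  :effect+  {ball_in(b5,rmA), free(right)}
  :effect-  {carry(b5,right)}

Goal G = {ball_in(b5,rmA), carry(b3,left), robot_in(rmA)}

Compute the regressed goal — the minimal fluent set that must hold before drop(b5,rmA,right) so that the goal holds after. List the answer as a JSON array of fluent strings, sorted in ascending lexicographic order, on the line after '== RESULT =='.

Compute (G \ add) ∪ pre:
  G ∩ del = {}  (empty — regression defined)
  G \ add = {ball_in(b5,rmA), carry(b3,left), robot_in(rmA)} \ {ball_in(b5,rmA), free(right)} = {carry(b3,left), robot_in(rmA)}
  ∪ pre   = {carry(b3,left), robot_in(rmA)} ∪ {carry(b5,right), robot_in(rmA)}
          = {carry(b3,left), carry(b5,right), robot_in(rmA)}

== RESULT ==
["carry(b3,left)", "carry(b5,right)", "robot_in(rmA)"]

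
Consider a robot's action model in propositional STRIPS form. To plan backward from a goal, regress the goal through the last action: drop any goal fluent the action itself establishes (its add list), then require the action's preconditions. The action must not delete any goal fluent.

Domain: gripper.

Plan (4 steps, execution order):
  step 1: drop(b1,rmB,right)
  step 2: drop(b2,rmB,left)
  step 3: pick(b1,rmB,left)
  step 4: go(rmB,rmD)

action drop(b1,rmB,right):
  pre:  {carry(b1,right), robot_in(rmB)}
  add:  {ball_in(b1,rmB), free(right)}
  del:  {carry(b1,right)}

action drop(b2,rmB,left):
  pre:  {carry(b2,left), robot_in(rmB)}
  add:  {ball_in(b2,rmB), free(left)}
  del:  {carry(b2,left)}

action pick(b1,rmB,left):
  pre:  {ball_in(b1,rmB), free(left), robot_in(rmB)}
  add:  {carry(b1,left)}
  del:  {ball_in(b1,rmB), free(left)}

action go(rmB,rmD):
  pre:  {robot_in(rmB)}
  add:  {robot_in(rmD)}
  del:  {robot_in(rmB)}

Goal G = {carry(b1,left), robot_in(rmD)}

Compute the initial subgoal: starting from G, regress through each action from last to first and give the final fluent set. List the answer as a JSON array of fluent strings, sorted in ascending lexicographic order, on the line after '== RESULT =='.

Regress step by step:
  through step 4 (go(rmB,rmD)): drop {robot_in(rmD)}, keep {carry(b1,left)}, require {robot_in(rmB)}
    → {carry(b1,left), robot_in(rmB)}
  through step 3 (pick(b1,rmB,left)): drop {carry(b1,left)}, keep {robot_in(rmB)}, require {ball_in(b1,rmB), free(left), robot_in(rmB)}
    → {ball_in(b1,rmB), free(left), robot_in(rmB)}
  through step 2 (drop(b2,rmB,left)): drop {free(left)}, keep {ball_in(b1,rmB), robot_in(rmB)}, require {carry(b2,left), robot_in(rmB)}
    → {ball_in(b1,rmB), carry(b2,left), robot_in(rmB)}
  through step 1 (drop(b1,rmB,right)): drop {ball_in(b1,rmB)}, keep {carry(b2,left), robot_in(rmB)}, require {carry(b1,right), robot_in(rmB)}
    → {carry(b1,right), carry(b2,left), robot_in(rmB)}

== RESULT ==
["carry(b1,right)", "carry(b2,left)", "robot_in(rmB)"]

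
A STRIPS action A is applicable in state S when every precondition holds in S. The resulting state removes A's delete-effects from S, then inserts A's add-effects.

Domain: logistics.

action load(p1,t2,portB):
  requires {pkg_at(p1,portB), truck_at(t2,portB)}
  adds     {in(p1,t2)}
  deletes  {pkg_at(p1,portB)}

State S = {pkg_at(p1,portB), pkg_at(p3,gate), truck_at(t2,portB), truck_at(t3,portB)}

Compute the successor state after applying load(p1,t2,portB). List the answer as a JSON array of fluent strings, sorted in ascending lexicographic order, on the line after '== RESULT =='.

Progress:
  pre ⊆ S: {pkg_at(p1,portB), truck_at(t2,portB)} ⊆ S  — applicable
  S \ del = {pkg_at(p3,gate), truck_at(t2,portB), truck_at(t3,portB)}
  ∪ add   = {in(p1,t2), pkg_at(p3,gate), truck_at(t2,portB), truck_at(t3,portB)}

== RESULT ==
["in(p1,t2)", "pkg_at(p3,gate)", "truck_at(t2,portB)", "truck_at(t3,portB)"]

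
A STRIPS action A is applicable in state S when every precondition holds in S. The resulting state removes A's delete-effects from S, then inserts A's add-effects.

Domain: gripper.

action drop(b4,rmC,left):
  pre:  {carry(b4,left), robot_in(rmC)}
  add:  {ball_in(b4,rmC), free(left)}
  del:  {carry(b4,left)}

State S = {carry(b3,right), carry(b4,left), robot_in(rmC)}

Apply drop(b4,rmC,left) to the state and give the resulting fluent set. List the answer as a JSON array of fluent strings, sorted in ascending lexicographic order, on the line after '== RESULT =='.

Compute (S \ del) ∪ add:
  pre ⊆ S: {carry(b4,left), robot_in(rmC)} ⊆ S  — applicable
  S \ del = {carry(b3,right), robot_in(rmC)}
  ∪ add   = {ball_in(b4,rmC), carry(b3,right), free(left), robot_in(rmC)}

== RESULT ==
["ball_in(b4,rmC)", "carry(b3,right)", "free(left)", "robot_in(rmC)"]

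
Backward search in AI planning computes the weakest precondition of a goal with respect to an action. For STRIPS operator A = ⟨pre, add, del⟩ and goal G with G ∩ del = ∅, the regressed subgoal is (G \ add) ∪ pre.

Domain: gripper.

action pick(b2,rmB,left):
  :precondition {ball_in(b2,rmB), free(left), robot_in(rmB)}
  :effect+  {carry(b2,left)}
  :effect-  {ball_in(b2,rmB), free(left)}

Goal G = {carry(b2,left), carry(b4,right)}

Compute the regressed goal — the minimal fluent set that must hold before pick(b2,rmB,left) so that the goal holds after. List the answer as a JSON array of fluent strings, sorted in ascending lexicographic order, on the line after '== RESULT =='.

Compute (G \ add) ∪ pre:
  G ∩ del = {}  (empty — regression defined)
  G \ add = {carry(b2,left), carry(b4,right)} \ {carry(b2,left)} = {carry(b4,right)}
  ∪ pre   = {carry(b4,right)} ∪ {ball_in(b2,rmB), free(left), robot_in(rmB)}
          = {ball_in(b2,rmB), carry(b4,right), free(left), robot_in(rmB)}

== RESULT ==
["ball_in(b2,rmB)", "carry(b4,right)", "free(left)", "robot_in(rmB)"]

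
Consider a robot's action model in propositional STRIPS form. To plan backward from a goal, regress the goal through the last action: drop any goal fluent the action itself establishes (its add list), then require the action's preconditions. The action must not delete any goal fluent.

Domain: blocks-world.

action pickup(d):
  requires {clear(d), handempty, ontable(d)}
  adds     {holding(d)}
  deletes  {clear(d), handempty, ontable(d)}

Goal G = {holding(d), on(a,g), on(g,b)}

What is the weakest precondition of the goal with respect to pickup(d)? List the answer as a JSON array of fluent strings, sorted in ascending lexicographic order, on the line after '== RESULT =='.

Regress:
  G ∩ del = {}  (empty — regression defined)
  G \ add = {holding(d), on(a,g), on(g,b)} \ {holding(d)} = {on(a,g), on(g,b)}
  ∪ pre   = {on(a,g), on(g,b)} ∪ {clear(d), handempty, ontable(d)}
          = {clear(d), handempty, on(a,g), on(g,b), ontable(d)}

== RESULT ==
["clear(d)", "handempty", "on(a,g)", "on(g,b)", "ontable(d)"]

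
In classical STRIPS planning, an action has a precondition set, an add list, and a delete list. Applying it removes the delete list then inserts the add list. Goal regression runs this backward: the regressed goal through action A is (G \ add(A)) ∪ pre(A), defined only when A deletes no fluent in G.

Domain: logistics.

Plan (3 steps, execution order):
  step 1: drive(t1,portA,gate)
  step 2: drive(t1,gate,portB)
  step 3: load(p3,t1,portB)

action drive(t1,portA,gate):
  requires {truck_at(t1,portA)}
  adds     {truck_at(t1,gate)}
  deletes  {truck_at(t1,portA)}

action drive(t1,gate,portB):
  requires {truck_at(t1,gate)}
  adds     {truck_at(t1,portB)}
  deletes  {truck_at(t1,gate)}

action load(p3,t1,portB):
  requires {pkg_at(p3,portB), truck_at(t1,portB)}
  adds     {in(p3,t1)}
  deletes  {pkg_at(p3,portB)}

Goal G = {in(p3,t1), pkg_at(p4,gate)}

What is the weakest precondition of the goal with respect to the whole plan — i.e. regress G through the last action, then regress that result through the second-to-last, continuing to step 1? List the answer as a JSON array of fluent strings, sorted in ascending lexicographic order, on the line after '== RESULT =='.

Work backward from the goal:
  through step 3 (load(p3,t1,portB)): drop {in(p3,t1)}, keep {pkg_at(p4,gate)}, require {pkg_at(p3,portB), truck_at(t1,portB)}
    → {pkg_at(p3,portB), pkg_at(p4,gate), truck_at(t1,portB)}
  through step 2 (drive(t1,gate,portB)): drop {truck_at(t1,portB)}, keep {pkg_at(p3,portB), pkg_at(p4,gate)}, require {truck_at(t1,gate)}
    → {pkg_at(p3,portB), pkg_at(p4,gate), truck_at(t1,gate)}
  through step 1 (drive(t1,portA,gate)): drop {truck_at(t1,gate)}, keep {pkg_at(p3,portB), pkg_at(p4,gate)}, require {truck_at(t1,portA)}
    → {pkg_at(p3,portB), pkg_at(p4,gate), truck_at(t1,portA)}

== RESULT ==
["pkg_at(p3,portB)", "pkg_at(p4,gate)", "truck_at(t1,portA)"]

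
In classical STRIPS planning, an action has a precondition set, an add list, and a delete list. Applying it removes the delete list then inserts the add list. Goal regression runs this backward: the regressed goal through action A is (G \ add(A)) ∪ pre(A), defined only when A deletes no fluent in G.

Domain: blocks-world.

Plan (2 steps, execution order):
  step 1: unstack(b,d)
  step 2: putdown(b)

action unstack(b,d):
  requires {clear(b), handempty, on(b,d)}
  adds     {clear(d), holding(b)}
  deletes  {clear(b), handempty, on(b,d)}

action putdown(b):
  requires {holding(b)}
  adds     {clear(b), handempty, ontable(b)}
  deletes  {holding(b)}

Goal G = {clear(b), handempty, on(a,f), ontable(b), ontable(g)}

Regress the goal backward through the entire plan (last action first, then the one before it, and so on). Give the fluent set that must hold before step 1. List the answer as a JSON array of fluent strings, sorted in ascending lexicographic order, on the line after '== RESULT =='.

Work backward from the goal:
  through step 2 (putdown(b)): drop {clear(b), handempty, ontable(b)}, keep {on(a,f), ontable(g)}, require {holding(b)}
    → {holding(b), on(a,f), ontable(g)}
  through step 1 (unstack(b,d)): drop {holding(b)}, keep {on(a,f), ontable(g)}, require {clear(b), handempty, on(b,d)}
    → {clear(b), handempty, on(a,f), on(b,d), ontable(g)}

== RESULT ==
["clear(b)", "handempty", "on(a,f)", "on(b,d)", "ontable(g)"]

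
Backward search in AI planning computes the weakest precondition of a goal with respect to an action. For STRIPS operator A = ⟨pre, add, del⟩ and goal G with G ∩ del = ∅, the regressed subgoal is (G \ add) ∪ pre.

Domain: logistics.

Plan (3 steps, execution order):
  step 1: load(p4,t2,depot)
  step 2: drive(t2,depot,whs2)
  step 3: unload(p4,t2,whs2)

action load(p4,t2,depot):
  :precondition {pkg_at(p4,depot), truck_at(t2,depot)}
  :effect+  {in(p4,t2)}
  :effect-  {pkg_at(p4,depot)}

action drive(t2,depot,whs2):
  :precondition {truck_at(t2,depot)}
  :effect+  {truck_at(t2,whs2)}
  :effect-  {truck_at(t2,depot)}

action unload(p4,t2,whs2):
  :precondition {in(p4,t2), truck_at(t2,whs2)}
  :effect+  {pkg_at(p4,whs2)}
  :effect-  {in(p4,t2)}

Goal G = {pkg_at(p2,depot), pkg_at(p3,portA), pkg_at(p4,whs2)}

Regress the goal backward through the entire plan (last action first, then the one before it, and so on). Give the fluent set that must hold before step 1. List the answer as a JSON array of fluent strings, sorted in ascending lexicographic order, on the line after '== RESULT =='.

Work backward from the goal:
  through step 3 (unload(p4,t2,whs2)): drop {pkg_at(p4,whs2)}, keep {pkg_at(p2,depot), pkg_at(p3,portA)}, require {in(p4,t2), truck_at(t2,whs2)}
    → {in(p4,t2), pkg_at(p2,depot), pkg_at(p3,portA), truck_at(t2,whs2)}
  through step 2 (drive(t2,depot,whs2)): drop {truck_at(t2,whs2)}, keep {in(p4,t2), pkg_at(p2,depot), pkg_at(p3,portA)}, require {truck_at(t2,depot)}
    → {in(p4,t2), pkg_at(p2,depot), pkg_at(p3,portA), truck_at(t2,depot)}
  through step 1 (load(p4,t2,depot)): drop {in(p4,t2)}, keep {pkg_at(p2,depot), pkg_at(p3,portA), truck_at(t2,depot)}, require {pkg_at(p4,depot), truck_at(t2,depot)}
    → {pkg_at(p2,depot), pkg_at(p3,portA), pkg_at(p4,depot), truck_at(t2,depot)}

== RESULT ==
["pkg_at(p2,depot)", "pkg_at(p3,portA)", "pkg_at(p4,depot)", "truck_at(t2,depot)"]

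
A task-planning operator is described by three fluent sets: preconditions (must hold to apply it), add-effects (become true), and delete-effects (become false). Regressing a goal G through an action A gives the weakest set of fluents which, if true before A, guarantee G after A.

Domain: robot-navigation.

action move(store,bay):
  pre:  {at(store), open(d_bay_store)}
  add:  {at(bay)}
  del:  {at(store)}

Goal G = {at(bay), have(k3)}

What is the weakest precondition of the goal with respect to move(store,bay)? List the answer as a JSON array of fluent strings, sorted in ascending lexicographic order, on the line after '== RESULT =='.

Regress:
  G ∩ del = {}  (empty — regression defined)
  G \ add = {at(bay), have(k3)} \ {at(bay)} = {have(k3)}
  ∪ pre   = {have(k3)} ∪ {at(store), open(d_bay_store)}
          = {at(store), have(k3), open(d_bay_store)}

== RESULT ==
["at(store)", "have(k3)", "open(d_bay_store)"]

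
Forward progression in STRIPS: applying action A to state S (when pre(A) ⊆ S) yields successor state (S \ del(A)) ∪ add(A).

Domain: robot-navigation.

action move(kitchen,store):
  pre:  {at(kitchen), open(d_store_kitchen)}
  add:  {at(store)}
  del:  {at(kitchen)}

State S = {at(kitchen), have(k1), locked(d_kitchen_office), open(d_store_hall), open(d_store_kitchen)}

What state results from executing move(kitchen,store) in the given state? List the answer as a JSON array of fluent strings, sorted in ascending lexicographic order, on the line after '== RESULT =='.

Progress:
  pre ⊆ S: {at(kitchen), open(d_store_kitchen)} ⊆ S  — applicable
  S \ del = {have(k1), locked(d_kitchen_office), open(d_store_hall), open(d_store_kitchen)}
  ∪ add   = {at(store), have(k1), locked(d_kitchen_office), open(d_store_hall), open(d_store_kitchen)}

== RESULT ==
["at(store)", "have(k1)", "locked(d_kitchen_office)", "open(d_store_hall)", "open(d_store_kitchen)"]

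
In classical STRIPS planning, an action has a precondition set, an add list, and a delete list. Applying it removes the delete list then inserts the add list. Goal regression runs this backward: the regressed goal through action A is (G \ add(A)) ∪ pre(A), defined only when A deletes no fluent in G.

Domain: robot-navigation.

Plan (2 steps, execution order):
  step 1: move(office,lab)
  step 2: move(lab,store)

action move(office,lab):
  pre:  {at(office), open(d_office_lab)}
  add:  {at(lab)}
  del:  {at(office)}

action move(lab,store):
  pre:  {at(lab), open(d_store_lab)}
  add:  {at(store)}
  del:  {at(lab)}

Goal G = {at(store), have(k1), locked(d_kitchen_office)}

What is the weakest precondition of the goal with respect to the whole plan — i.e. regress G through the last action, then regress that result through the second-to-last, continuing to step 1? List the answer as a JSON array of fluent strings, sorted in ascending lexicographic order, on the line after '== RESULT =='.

Work backward from the goal:
  through step 2 (move(lab,store)): drop {at(store)}, keep {have(k1), locked(d_kitchen_office)}, require {at(lab), open(d_store_lab)}
    → {at(lab), have(k1), locked(d_kitchen_office), open(d_store_lab)}
  through step 1 (move(office,lab)): drop {at(lab)}, keep {have(k1), locked(d_kitchen_office), open(d_store_lab)}, require {at(office), open(d_office_lab)}
    → {at(office), have(k1), locked(d_kitchen_office), open(d_office_lab), open(d_store_lab)}

== RESULT ==
["at(office)", "have(k1)", "locked(d_kitchen_office)", "open(d_office_lab)", "open(d_store_lab)"]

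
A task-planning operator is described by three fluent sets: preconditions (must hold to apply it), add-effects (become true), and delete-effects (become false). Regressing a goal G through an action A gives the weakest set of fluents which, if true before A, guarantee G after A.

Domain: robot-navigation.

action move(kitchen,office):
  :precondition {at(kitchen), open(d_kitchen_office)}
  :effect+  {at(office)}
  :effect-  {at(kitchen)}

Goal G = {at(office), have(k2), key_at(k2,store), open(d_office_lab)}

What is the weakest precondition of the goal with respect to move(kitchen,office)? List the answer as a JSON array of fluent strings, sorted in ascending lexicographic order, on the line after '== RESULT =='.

Compute (G \ add) ∪ pre:
  G ∩ del = {}  (empty — regression defined)
  G \ add = {at(office), have(k2), key_at(k2,store), open(d_office_lab)} \ {at(office)} = {have(k2), key_at(k2,store), open(d_office_lab)}
  ∪ pre   = {have(k2), key_at(k2,store), open(d_office_lab)} ∪ {at(kitchen), open(d_kitchen_office)}
          = {at(kitchen), have(k2), key_at(k2,store), open(d_kitchen_office), open(d_office_lab)}

== RESULT ==
["at(kitchen)", "have(k2)", "key_at(k2,store)", "open(d_kitchen_office)", "open(d_office_lab)"]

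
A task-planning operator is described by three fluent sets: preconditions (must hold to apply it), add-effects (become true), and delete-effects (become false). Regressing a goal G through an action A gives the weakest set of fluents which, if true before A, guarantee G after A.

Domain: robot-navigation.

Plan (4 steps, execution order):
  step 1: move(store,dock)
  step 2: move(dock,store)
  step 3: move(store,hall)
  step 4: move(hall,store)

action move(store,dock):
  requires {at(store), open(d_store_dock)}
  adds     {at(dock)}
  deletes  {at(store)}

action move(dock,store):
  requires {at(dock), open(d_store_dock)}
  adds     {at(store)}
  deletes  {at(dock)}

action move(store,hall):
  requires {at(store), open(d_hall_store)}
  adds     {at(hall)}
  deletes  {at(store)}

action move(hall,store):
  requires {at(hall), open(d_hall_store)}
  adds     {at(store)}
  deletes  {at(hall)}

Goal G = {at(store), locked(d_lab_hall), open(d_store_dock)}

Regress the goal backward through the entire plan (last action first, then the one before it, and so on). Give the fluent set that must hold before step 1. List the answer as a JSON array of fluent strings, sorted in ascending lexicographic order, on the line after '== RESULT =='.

Work backward from the goal:
  through step 4 (move(hall,store)): drop {at(store)}, keep {locked(d_lab_hall), open(d_store_dock)}, require {at(hall), open(d_hall_store)}
    → {at(hall), locked(d_lab_hall), open(d_hall_store), open(d_store_dock)}
  through step 3 (move(store,hall)): drop {at(hall)}, keep {locked(d_lab_hall), open(d_hall_store), open(d_store_dock)}, require {at(store), open(d_hall_store)}
    → {at(store), locked(d_lab_hall), open(d_hall_store), open(d_store_dock)}
  through step 2 (move(dock,store)): drop {at(store)}, keep {locked(d_lab_hall), open(d_hall_store), open(d_store_dock)}, require {at(dock), open(d_store_dock)}
    → {at(dock), locked(d_lab_hall), open(d_hall_store), open(d_store_dock)}
  through step 1 (move(store,dock)): drop {at(dock)}, keep {locked(d_lab_hall), open(d_hall_store), open(d_store_dock)}, require {at(store), open(d_store_dock)}
    → {at(store), locked(d_lab_hall), open(d_hall_store), open(d_store_dock)}

== RESULT ==
["at(store)", "locked(d_lab_hall)", "open(d_hall_store)", "open(d_store_dock)"]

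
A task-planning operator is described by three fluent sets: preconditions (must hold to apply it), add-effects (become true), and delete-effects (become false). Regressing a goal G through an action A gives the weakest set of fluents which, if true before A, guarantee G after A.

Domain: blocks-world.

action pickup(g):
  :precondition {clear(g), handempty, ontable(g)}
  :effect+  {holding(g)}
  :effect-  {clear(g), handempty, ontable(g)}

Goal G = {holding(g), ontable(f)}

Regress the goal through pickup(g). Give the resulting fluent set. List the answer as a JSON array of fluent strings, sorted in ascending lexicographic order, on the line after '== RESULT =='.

Compute (G \ add) ∪ pre:
  G ∩ del = {}  (empty — regression defined)
  G \ add = {holding(g), ontable(f)} \ {holding(g)} = {ontable(f)}
  ∪ pre   = {ontable(f)} ∪ {clear(g), handempty, ontable(g)}
          = {clear(g), handempty, ontable(f), ontable(g)}

== RESULT ==
["clear(g)", "handempty", "ontable(f)", "ontable(g)"]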